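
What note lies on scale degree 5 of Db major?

Ab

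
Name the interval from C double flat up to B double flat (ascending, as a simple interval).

Counting letters C–D–E–F–G–A–B gives a seventh.
Cbb→Bbb = 11 semitones, exactly the major seventh.

major seventh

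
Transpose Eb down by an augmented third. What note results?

E down a major third is C, so the target letter is C.
From Eb, an augmented third is 5 semitones down: Cbb.

Cbb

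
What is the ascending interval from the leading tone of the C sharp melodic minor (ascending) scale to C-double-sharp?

The leading tone of C# melodic minor (ascending) is B#.
B# up to C##: letters B→C make it a second; 2 semitones makes it major.

major second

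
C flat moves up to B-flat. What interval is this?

major seventh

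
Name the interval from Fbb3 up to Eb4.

augmented seventh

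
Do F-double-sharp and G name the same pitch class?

F## is pitch class 7; G is pitch class 7.
All spellings map to pitch class 7, so they are enharmonically equivalent.

Yes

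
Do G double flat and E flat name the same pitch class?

No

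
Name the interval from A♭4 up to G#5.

augmented seventh

Counting letters A–B–C–D–E–F–G gives a seventh.
Ab→G# = 12 semitones, 1 wider than the major seventh (11), so augmented.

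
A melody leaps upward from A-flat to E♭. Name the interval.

perfect fifth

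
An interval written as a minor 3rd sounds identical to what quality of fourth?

A minor third spans 3 semitones.
A fourth spanning 3 semitones is doubly diminished (the perfect fourth is 5).

doubly diminished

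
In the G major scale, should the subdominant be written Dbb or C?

C

Each scale degree takes a distinct letter name. Degree 4 of a scale on G must use the letter C.
C and Dbb are enharmonically the same pitch, but only C uses the letter C, so it is the correct spelling here.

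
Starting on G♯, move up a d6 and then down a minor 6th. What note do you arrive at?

G

A diminished sixth up from G# is Eb (letter E, 7 semitones up).
A minor sixth down from Eb is G (letter G, 8 semitones down).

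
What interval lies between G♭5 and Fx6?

doubly augmented seventh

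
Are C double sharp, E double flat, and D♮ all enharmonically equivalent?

Yes

C## is pitch class 2; Ebb is pitch class 2; D is pitch class 2.
All spellings map to pitch class 2, so they are enharmonically equivalent.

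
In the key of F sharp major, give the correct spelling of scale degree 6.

D#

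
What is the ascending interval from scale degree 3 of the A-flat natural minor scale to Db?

major second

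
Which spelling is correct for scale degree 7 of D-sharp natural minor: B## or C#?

C#

Each scale degree takes a distinct letter name. Degree 7 of a scale on D must use the letter C.
C# and B## are enharmonically the same pitch, but only C# uses the letter C, so it is the correct spelling here.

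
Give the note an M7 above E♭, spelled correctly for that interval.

D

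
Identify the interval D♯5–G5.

The letter names run D→G, a span of 3 letter steps, so the interval is some kind of fourth.
D# to G is 4 semitones. A perfect fourth is 5, so 4 makes it diminished.

diminished fourth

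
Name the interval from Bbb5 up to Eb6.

augmented fourth

The letter names run B→E, a span of 3 letter steps, so the interval is some kind of fourth.
Bbb to Eb is 6 semitones. A perfect fourth is 5, so 6 makes it augmented.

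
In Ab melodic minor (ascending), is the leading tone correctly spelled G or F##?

Each scale degree takes a distinct letter name. Degree 7 of a scale on A must use the letter G.
G and F## are enharmonically the same pitch, but only G uses the letter G, so it is the correct spelling here.

G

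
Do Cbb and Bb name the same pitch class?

Cbb is pitch class 10; Bb is pitch class 10.
All spellings map to pitch class 10, so they are enharmonically equivalent.

Yes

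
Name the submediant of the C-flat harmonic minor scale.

The Cb harmonic minor scale runs Cb Db Ebb Fb Gb Abb Bb.
Degree 6 is Abb.

Abb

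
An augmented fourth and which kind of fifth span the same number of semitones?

An augmented fourth spans 6 semitones.
A fifth spanning 6 semitones is diminished (the perfect fifth is 7).

diminished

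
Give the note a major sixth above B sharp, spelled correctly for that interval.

B up a major sixth is G#, so the target letter is G.
From B#, a major sixth is 9 semitones up: G##.

G##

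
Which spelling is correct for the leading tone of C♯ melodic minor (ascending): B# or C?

B#

Each scale degree takes a distinct letter name. Degree 7 of a scale on C must use the letter B.
B# and C are enharmonically the same pitch, but only B# uses the letter B, so it is the correct spelling here.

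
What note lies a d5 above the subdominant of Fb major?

The subdominant of Fb major is Bbb.
A diminished fifth (6 semitones) above Bbb lands on the letter F, giving Fbb.

Fbb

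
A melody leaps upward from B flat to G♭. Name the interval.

minor sixth

Counting letters B–C–D–E–F–G gives a sixth.
Bb→Gb = 8 semitones, 1 narrower than the major sixth (9), so minor.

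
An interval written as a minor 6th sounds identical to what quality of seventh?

A minor sixth spans 8 semitones.
A seventh spanning 8 semitones is doubly diminished (the major seventh is 11).

doubly diminished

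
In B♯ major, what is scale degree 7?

Degree 7 takes the letter 6 steps above B, which is A.
In major, degree 7 sits 11 semitones above the tonic. B# + 11 semitones is pitch class 11, spelled on A as A##.

A##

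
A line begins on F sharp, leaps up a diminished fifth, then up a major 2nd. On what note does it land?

A diminished fifth up from F# is C (letter C, 6 semitones up).
A major second up from C is D (letter D, 2 semitones up).

D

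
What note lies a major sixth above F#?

F up a major sixth is D, so the target letter is D.
From F#, a major sixth is 9 semitones up: D#.

D#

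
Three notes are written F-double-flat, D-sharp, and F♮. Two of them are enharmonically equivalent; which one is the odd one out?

F

In 12-tone equal temperament, enharmonic equivalents share a pitch class. Fbb is pitch class 3; D# is pitch class 3; F is pitch class 5.
Fbb and D# share pitch class 3, while F is pitch class 5.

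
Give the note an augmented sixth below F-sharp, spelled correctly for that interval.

F down a major sixth is Ab, so the target letter is A.
From F#, an augmented sixth is 10 semitones down: Ab.

Ab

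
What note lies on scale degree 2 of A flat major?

Degree 2 takes the letter 1 step above A, which is B.
In major, degree 2 sits 2 semitones above the tonic. Ab + 2 semitones is pitch class 10, spelled on B as Bb.

Bb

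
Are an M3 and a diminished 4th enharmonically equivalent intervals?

Yes

A major third spans 4 semitones; a diminished fourth spans 4.
They are enharmonically equivalent.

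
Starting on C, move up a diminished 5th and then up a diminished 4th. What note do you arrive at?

Cbb

A diminished fifth up from C is Gb (letter G, 6 semitones up).
A diminished fourth up from Gb is Cbb (letter C, 4 semitones up).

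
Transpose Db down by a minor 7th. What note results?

Eb

D down a major seventh is Eb, so the target letter is E.
From Db, a minor seventh is 10 semitones down: Eb.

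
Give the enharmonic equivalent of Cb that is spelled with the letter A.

Plain A sits 2 semitones below Cb, so on the letter A the same pitch needs a double sharp: A##.

A##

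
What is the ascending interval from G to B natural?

major third

The letter names run G→B, a span of 2 letter steps, so the interval is some kind of third.
G to B is 4 semitones. A major third is 4, so 4 makes it major.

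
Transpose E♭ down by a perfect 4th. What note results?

Bb

A fourth below E lands on the letter B.
A perfect fourth spans 5 semitones, so Eb moves to pitch class 10. On the letter B that is Bb.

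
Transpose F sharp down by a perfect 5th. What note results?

A fifth below F lands on the letter B.
A perfect fifth spans 7 semitones, so F# moves to pitch class 11. On the letter B that is B.

B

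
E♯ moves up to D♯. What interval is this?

minor seventh

The letter names run E→D, a span of 6 letter steps, so the interval is some kind of seventh.
E# to D# is 10 semitones. A major seventh is 11, so 10 makes it minor.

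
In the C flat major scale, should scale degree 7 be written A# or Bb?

Each scale degree takes a distinct letter name. Degree 7 of a scale on C must use the letter B.
Bb and A# are enharmonically the same pitch, but only Bb uses the letter B, so it is the correct spelling here.

Bb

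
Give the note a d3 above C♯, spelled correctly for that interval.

A third above C lands on the letter E.
A diminished third spans 2 semitones, so C# moves to pitch class 3. On the letter E that is Eb.

Eb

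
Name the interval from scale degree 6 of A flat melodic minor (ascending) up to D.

major sixth

Scale degree 6 of Ab melodic minor (ascending) is F.
F up to D: letters F→D make it a sixth; 9 semitones makes it major.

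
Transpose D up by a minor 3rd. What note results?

F

D up a major third is F#, so the target letter is F.
From D, a minor third is 3 semitones up: F.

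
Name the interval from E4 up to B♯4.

The letter names run E→B, a span of 4 letter steps, so the interval is some kind of fifth.
E to B# is 8 semitones. A perfect fifth is 7, so 8 makes it augmented.

augmented fifth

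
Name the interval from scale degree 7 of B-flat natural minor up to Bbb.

minor second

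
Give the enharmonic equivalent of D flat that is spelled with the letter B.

Db is pitch class 1. The letter B alone is pitch class 11.
To reach pitch class 1 from B requires an offset of +2 semitones, i.e. double sharp: B##.

B##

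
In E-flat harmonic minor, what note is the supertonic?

Degree 2 takes the letter 1 step above E, which is F.
In harmonic minor, degree 2 sits 2 semitones above the tonic. Eb + 2 semitones is pitch class 5, spelled on F as F.

F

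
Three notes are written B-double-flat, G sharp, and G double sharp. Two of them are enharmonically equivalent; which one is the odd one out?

G#

In 12-tone equal temperament, enharmonic equivalents share a pitch class. Bbb is pitch class 9; G# is pitch class 8; G## is pitch class 9.
Bbb and G## share pitch class 9, while G# is pitch class 8.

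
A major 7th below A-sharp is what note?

A seventh below A lands on the letter B.
A major seventh spans 11 semitones, so A# moves to pitch class 11. On the letter B that is B.

B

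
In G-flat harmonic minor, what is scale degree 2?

Degree 2 takes the letter 1 step above G, which is A.
In harmonic minor, degree 2 sits 2 semitones above the tonic. Gb + 2 semitones is pitch class 8, spelled on A as Ab.

Ab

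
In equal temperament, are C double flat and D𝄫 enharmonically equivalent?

No

Cbb is pitch class 10; Dbb is pitch class 0.
The pitch classes differ (10 vs. 0), so they are not enharmonic equivalents.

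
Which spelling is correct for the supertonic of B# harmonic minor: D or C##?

Each scale degree takes a distinct letter name. Degree 2 of a scale on B must use the letter C.
C## and D are enharmonically the same pitch, but only C## uses the letter C, so it is the correct spelling here.

C##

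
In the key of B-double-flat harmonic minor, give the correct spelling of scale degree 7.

The Bbb harmonic minor scale runs Bbb Cb Dbb Ebb Fb Gbb Ab.
Degree 7 is Ab.

Ab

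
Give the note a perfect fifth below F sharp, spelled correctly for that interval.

B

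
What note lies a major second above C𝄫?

Dbb

A second above C lands on the letter D.
A major second spans 2 semitones, so Cbb moves to pitch class 0. On the letter D that is Dbb.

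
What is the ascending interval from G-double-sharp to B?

diminished third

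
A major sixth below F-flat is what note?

Abb

F down a major sixth is Ab, so the target letter is A.
From Fb, a major sixth is 9 semitones down: Abb.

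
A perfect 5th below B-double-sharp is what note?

E##

A fifth below B lands on the letter E.
A perfect fifth spans 7 semitones, so B## moves to pitch class 6. On the letter E that is E##.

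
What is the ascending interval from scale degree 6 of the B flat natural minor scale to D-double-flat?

diminished fifth

Scale degree 6 of Bb natural minor is Gb.
Gb up to Dbb: letters G→D make it a fifth; 6 semitones makes it diminished.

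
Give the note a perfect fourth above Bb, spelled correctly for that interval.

A fourth above B lands on the letter E.
A perfect fourth spans 5 semitones, so Bb moves to pitch class 3. On the letter E that is Eb.

Eb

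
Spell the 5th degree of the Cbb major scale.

Degree 5 takes the letter 4 steps above C, which is G.
In major, degree 5 sits 7 semitones above the tonic. Cbb + 7 semitones is pitch class 5, spelled on G as Gbb.

Gbb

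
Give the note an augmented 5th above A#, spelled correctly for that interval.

A fifth above A lands on the letter E.
An augmented fifth spans 8 semitones, so A# moves to pitch class 6. On the letter E that is E##.

E##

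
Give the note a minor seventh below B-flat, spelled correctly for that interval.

B down a major seventh is C, so the target letter is C.
From Bb, a minor seventh is 10 semitones down: C.

C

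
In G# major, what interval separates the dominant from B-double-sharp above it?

The dominant of G# major is D#.
D# up to B##: letters D→B make it a sixth; 10 semitones makes it augmented.

augmented sixth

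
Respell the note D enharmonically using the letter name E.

D is pitch class 2. The letter E alone is pitch class 4.
To reach pitch class 2 from E requires an offset of -2 semitones, i.e. double flat: Ebb.

Ebb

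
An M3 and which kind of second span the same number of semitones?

doubly augmented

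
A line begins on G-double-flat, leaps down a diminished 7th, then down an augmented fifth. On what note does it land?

Dbb

A diminished seventh down from Gbb is Ab (letter A, 9 semitones down).
An augmented fifth down from Ab is Dbb (letter D, 8 semitones down).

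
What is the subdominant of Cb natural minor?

Fb

Degree 4 takes the letter 3 steps above C, which is F.
In natural minor, degree 4 sits 5 semitones above the tonic. Cb + 5 semitones is pitch class 4, spelled on F as Fb.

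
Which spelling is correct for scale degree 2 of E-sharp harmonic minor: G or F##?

Each scale degree takes a distinct letter name. Degree 2 of a scale on E must use the letter F.
F## and G are enharmonically the same pitch, but only F## uses the letter F, so it is the correct spelling here.

F##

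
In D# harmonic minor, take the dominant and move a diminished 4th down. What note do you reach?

E##

The dominant of D# harmonic minor is A#.
A diminished fourth (4 semitones) below A# lands on the letter E, giving E##.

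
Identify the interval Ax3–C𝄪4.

The letter names run A→C, a span of 2 letter steps, so the interval is some kind of third.
A## to C## is 3 semitones. A major third is 4, so 3 makes it minor.

minor third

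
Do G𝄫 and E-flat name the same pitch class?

No

Two spellings are enharmonically equivalent only if they share a pitch class.
Here Gbb → 5, Eb → 3; 3 ≠ 5, so they are not.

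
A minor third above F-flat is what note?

A third above F lands on the letter A.
A minor third spans 3 semitones, so Fb moves to pitch class 7. On the letter A that is Abb.

Abb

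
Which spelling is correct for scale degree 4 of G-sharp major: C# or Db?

C#

Each scale degree takes a distinct letter name. Degree 4 of a scale on G must use the letter C.
C# and Db are enharmonically the same pitch, but only C# uses the letter C, so it is the correct spelling here.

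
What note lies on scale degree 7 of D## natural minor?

C##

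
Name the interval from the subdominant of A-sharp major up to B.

minor sixth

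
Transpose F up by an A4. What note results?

A fourth above F lands on the letter B.
An augmented fourth spans 6 semitones, so F moves to pitch class 11. On the letter B that is B.

B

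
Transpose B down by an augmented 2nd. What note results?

Ab

A second below B lands on the letter A.
An augmented second spans 3 semitones, so B moves to pitch class 8. On the letter A that is Ab.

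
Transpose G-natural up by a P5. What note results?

D

A fifth above G lands on the letter D.
A perfect fifth spans 7 semitones, so G moves to pitch class 2. On the letter D that is D.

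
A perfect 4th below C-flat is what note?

A fourth below C lands on the letter G.
A perfect fourth spans 5 semitones, so Cb moves to pitch class 6. On the letter G that is Gb.

Gb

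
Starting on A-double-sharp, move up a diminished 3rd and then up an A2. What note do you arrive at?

A diminished third up from A## is C# (letter C, 2 semitones up).
An augmented second up from C# is D## (letter D, 3 semitones up).

D##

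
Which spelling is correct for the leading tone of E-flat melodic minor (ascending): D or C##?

Each scale degree takes a distinct letter name. Degree 7 of a scale on E must use the letter D.
D and C## are enharmonically the same pitch, but only D uses the letter D, so it is the correct spelling here.

D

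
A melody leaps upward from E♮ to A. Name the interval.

The letter names run E→A, a span of 3 letter steps, so the interval is some kind of fourth.
E to A is 5 semitones. A perfect fourth is 5, so 5 makes it perfect.

perfect fourth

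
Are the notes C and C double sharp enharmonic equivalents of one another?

No

Two spellings are enharmonically equivalent only if they share a pitch class.
Here C → 0, C## → 2; 0 ≠ 2, so they are not.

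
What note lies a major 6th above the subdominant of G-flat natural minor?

Ab

The subdominant of Gb natural minor is Cb.
A major sixth (9 semitones) above Cb lands on the letter A, giving Ab.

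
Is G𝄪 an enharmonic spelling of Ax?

No

Two spellings are enharmonically equivalent only if they share a pitch class.
Here G## → 9, A## → 11; 9 ≠ 11, so they are not.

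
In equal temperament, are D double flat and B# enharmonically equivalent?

Dbb = pitch class 0 and B# = pitch class 0 — the same pitch class, so they are enharmonic equivalents.

Yes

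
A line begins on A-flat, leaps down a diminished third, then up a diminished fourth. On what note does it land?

Bb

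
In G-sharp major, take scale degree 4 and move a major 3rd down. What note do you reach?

Scale degree 4 of G# major is C#.
A major third (4 semitones) below C# lands on the letter A, giving A.

A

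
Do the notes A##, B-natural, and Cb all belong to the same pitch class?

Yes

A## = pitch class 11 and B = pitch class 11 and Cb = pitch class 11 — the same pitch class, so they are enharmonic equivalents.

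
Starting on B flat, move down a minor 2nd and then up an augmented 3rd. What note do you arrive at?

C##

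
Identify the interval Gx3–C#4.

diminished fourth

Counting letters G–A–B–C gives a fourth.
G##→C# = 4 semitones, 1 narrower than the perfect fourth (5), so diminished.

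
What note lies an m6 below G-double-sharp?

G down a major sixth is Bb, so the target letter is B.
From G##, a minor sixth is 8 semitones down: B##.

B##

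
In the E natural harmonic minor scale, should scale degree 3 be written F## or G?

G

Each scale degree takes a distinct letter name. Degree 3 of a scale on E must use the letter G.
G and F## are enharmonically the same pitch, but only G uses the letter G, so it is the correct spelling here.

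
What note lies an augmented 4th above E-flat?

A

E up a perfect fourth is A, so the target letter is A.
From Eb, an augmented fourth is 6 semitones up: A.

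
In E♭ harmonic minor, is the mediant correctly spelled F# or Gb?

Each scale degree takes a distinct letter name. Degree 3 of a scale on E must use the letter G.
Gb and F# are enharmonically the same pitch, but only Gb uses the letter G, so it is the correct spelling here.

Gb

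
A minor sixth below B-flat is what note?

D

B down a major sixth is D, so the target letter is D.
From Bb, a minor sixth is 8 semitones down: D.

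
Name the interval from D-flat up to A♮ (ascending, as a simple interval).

augmented fifth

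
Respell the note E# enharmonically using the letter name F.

E# is pitch class 5. The letter F alone is pitch class 5.
Pitch class 5 on F needs no accidental: F.

F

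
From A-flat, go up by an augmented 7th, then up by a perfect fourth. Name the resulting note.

C#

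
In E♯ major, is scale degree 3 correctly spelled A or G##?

G##

Each scale degree takes a distinct letter name. Degree 3 of a scale on E must use the letter G.
G## and A are enharmonically the same pitch, but only G## uses the letter G, so it is the correct spelling here.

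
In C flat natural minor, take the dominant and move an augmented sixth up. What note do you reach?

The dominant of Cb natural minor is Gb.
An augmented sixth (10 semitones) above Gb lands on the letter E, giving E.

E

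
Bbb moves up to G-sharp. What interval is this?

The letter names run B→G, a span of 5 letter steps, so the interval is some kind of sixth.
Bbb to G# is 11 semitones. A major sixth is 9, so 11 makes it doubly augmented.

doubly augmented sixth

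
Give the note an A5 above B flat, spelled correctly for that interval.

F#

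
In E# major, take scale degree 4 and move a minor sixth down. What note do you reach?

Scale degree 4 of E# major is A#.
A minor sixth (8 semitones) below A# lands on the letter C, giving C##.

C##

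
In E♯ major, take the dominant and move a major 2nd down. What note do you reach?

A#

The dominant of E# major is B#.
A major second (2 semitones) below B# lands on the letter A, giving A#.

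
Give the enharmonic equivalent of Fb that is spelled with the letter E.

E

Plain E sits at the same pitch as Fb, so on the letter E the same pitch needs a natural: E.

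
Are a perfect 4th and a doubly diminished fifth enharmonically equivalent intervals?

Yes

A perfect fourth spans 5 semitones; a doubly diminished fifth spans 5.
They are enharmonically equivalent.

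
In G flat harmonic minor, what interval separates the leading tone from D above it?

major sixth

The leading tone of Gb harmonic minor is F.
F up to D: letters F→D make it a sixth; 9 semitones makes it major.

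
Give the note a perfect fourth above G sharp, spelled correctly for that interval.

A fourth above G lands on the letter C.
A perfect fourth spans 5 semitones, so G# moves to pitch class 1. On the letter C that is C#.

C#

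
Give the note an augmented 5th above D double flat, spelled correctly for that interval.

Ab

D up a perfect fifth is A, so the target letter is A.
From Dbb, an augmented fifth is 8 semitones up: Ab.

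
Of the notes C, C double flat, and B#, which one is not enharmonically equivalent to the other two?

In 12-tone equal temperament, enharmonic equivalents share a pitch class. C is pitch class 0; Cbb is pitch class 10; B# is pitch class 0.
C and B# share pitch class 0, while Cbb is pitch class 10.

Cbb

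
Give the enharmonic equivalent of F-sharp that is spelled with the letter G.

Gb

F# is pitch class 6. The letter G alone is pitch class 7.
To reach pitch class 6 from G requires an offset of -1 semitone, i.e. flat: Gb.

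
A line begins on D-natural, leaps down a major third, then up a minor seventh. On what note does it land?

Ab

A major third down from D is Bb (letter B, 4 semitones down).
A minor seventh up from Bb is Ab (letter A, 10 semitones up).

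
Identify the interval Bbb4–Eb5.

augmented fourth

Counting letters B–C–D–E gives a fourth.
Bbb→Eb = 6 semitones, 1 wider than the perfect fourth (5), so augmented.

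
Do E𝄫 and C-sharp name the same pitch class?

Ebb is pitch class 2; C# is pitch class 1.
The pitch classes differ (2 vs. 1), so they are not enharmonic equivalents.

No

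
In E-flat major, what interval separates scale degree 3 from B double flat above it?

Scale degree 3 of Eb major is G.
G up to Bbb: letters G→B make it a third; 2 semitones makes it diminished.

diminished third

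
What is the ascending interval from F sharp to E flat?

Counting letters F–G–A–B–C–D–E gives a seventh.
F#→Eb = 9 semitones, 2 narrower than the major seventh (11), so diminished.

diminished seventh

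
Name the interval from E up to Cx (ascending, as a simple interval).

The letter names run E→C, a span of 5 letter steps, so the interval is some kind of sixth.
E to C## is 10 semitones. A major sixth is 9, so 10 makes it augmented.

augmented sixth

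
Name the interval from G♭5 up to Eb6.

Counting letters G–A–B–C–D–E gives a sixth.
Gb→Eb = 9 semitones, exactly the major sixth.

major sixth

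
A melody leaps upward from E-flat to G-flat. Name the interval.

The letter names run E→G, a span of 2 letter steps, so the interval is some kind of third.
Eb to Gb is 3 semitones. A major third is 4, so 3 makes it minor.

minor third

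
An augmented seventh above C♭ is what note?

C up a major seventh is B, so the target letter is B.
From Cb, an augmented seventh is 12 semitones up: B.

B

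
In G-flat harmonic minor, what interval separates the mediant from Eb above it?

augmented fourth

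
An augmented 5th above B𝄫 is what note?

B up a perfect fifth is F#, so the target letter is F.
From Bbb, an augmented fifth is 8 semitones up: F.

F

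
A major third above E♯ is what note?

G##

E up a major third is G#, so the target letter is G.
From E#, a major third is 4 semitones up: G##.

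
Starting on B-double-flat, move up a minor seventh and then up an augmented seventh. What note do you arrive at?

G

A minor seventh up from Bbb is Abb (letter A, 10 semitones up).
An augmented seventh up from Abb is G (letter G, 12 semitones up).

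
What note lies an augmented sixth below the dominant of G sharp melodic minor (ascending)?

F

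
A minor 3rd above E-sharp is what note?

G#

A third above E lands on the letter G.
A minor third spans 3 semitones, so E# moves to pitch class 8. On the letter G that is G#.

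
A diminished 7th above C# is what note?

Bb

A seventh above C lands on the letter B.
A diminished seventh spans 9 semitones, so C# moves to pitch class 10. On the letter B that is Bb.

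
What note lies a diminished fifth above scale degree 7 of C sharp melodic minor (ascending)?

F#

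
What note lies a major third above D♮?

F#

A third above D lands on the letter F.
A major third spans 4 semitones, so D moves to pitch class 6. On the letter F that is F#.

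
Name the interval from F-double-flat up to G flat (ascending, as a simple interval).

Counting letters F–G gives a second.
Fbb→Gb = 3 semitones, 1 wider than the major second (2), so augmented.

augmented second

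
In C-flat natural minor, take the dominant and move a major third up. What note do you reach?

The dominant of Cb natural minor is Gb.
A major third (4 semitones) above Gb lands on the letter B, giving Bb.

Bb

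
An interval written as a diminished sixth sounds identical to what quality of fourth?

A diminished sixth spans 7 semitones.
A fourth spanning 7 semitones is doubly augmented (the perfect fourth is 5).

doubly augmented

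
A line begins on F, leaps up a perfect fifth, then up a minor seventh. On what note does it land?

Bb

A perfect fifth up from F is C (letter C, 7 semitones up).
A minor seventh up from C is Bb (letter B, 10 semitones up).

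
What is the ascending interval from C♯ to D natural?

Counting letters C–D gives a second.
C#→D = 1 semitone, 1 narrower than the major second (2), so minor.

minor second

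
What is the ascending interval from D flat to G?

augmented fourth

Counting letters D–E–F–G gives a fourth.
Db→G = 6 semitones, 1 wider than the perfect fourth (5), so augmented.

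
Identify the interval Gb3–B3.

The letter names run G→B, a span of 2 letter steps, so the interval is some kind of third.
Gb to B is 5 semitones. A major third is 4, so 5 makes it augmented.

augmented third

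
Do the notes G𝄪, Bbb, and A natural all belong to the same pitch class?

Yes

G## is pitch class 9; Bbb is pitch class 9; A is pitch class 9.
All spellings map to pitch class 9, so they are enharmonically equivalent.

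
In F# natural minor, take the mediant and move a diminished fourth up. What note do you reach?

Db

The mediant of F# natural minor is A.
A diminished fourth (4 semitones) above A lands on the letter D, giving Db.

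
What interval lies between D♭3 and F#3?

The letter names run D→F, a span of 2 letter steps, so the interval is some kind of third.
Db to F# is 5 semitones. A major third is 4, so 5 makes it augmented.

augmented third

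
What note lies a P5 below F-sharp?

A fifth below F lands on the letter B.
A perfect fifth spans 7 semitones, so F# moves to pitch class 11. On the letter B that is B.

B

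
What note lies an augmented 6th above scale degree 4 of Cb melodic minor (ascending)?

Scale degree 4 of Cb melodic minor (ascending) is Fb.
An augmented sixth (10 semitones) above Fb lands on the letter D, giving D.

D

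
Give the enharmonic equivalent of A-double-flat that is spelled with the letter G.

Abb is pitch class 7. The letter G alone is pitch class 7.
Pitch class 7 on G needs no accidental: G.

G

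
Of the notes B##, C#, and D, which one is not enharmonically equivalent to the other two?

In 12-tone equal temperament, enharmonic equivalents share a pitch class. B## is pitch class 1; C# is pitch class 1; D is pitch class 2.
B## and C# share pitch class 1, while D is pitch class 2.

D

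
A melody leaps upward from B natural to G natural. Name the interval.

minor sixth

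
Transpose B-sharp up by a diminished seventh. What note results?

A

B up a major seventh is A#, so the target letter is A.
From B#, a diminished seventh is 9 semitones up: A.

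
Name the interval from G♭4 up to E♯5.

doubly augmented sixth

The letter names run G→E, a span of 5 letter steps, so the interval is some kind of sixth.
Gb to E# is 11 semitones. A major sixth is 9, so 11 makes it doubly augmented.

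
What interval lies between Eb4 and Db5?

minor seventh

The letter names run E→D, a span of 6 letter steps, so the interval is some kind of seventh.
Eb to Db is 10 semitones. A major seventh is 11, so 10 makes it minor.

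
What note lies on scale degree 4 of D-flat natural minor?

Gb

Degree 4 takes the letter 3 steps above D, which is G.
In natural minor, degree 4 sits 5 semitones above the tonic. Db + 5 semitones is pitch class 6, spelled on G as Gb.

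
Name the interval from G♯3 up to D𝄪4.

augmented fifth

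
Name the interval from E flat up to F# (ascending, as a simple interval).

Counting letters E–F gives a second.
Eb→F# = 3 semitones, 1 wider than the major second (2), so augmented.

augmented second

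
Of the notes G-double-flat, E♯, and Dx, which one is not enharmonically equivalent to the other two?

In 12-tone equal temperament, enharmonic equivalents share a pitch class. Gbb is pitch class 5; E# is pitch class 5; D## is pitch class 4.
Gbb and E# share pitch class 5, while D## is pitch class 4.

D##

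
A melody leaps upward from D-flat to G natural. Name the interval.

Counting letters D–E–F–G gives a fourth.
Db→G = 6 semitones, 1 wider than the perfect fourth (5), so augmented.

augmented fourth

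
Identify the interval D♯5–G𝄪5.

Counting letters D–E–F–G gives a fourth.
D#→G## = 6 semitones, 1 wider than the perfect fourth (5), so augmented.

augmented fourth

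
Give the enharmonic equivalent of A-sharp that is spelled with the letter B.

Bb

A# is pitch class 10. The letter B alone is pitch class 11.
To reach pitch class 10 from B requires an offset of -1 semitone, i.e. flat: Bb.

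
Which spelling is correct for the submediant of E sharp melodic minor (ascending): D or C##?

C##

Each scale degree takes a distinct letter name. Degree 6 of a scale on E must use the letter C.
C## and D are enharmonically the same pitch, but only C## uses the letter C, so it is the correct spelling here.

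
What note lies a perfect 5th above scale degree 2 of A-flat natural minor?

F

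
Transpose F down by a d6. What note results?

A#

A sixth below F lands on the letter A.
A diminished sixth spans 7 semitones, so F moves to pitch class 10. On the letter A that is A#.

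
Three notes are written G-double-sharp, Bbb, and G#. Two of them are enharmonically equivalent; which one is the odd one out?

In 12-tone equal temperament, enharmonic equivalents share a pitch class. G## is pitch class 9; Bbb is pitch class 9; G# is pitch class 8.
G## and Bbb share pitch class 9, while G# is pitch class 8.

G#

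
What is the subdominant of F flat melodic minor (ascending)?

Bbb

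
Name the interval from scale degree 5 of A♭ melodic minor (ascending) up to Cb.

minor sixth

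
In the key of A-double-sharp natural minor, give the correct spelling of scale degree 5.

E##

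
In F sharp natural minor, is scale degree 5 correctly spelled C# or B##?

Each scale degree takes a distinct letter name. Degree 5 of a scale on F must use the letter C.
C# and B## are enharmonically the same pitch, but only C# uses the letter C, so it is the correct spelling here.

C#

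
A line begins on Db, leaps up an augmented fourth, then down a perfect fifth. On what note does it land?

An augmented fourth up from Db is G (letter G, 6 semitones up).
A perfect fifth down from G is C (letter C, 7 semitones down).

C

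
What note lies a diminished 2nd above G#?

A second above G lands on the letter A.
A diminished second spans 0 semitones, so G# moves to pitch class 8. On the letter A that is Ab.

Ab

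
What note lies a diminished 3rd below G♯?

E##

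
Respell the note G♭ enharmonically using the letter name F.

F#

Plain F sits 1 semitone below Gb, so on the letter F the same pitch needs a sharp: F#.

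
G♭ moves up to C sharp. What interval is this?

doubly augmented fourth

The letter names run G→C, a span of 3 letter steps, so the interval is some kind of fourth.
Gb to C# is 7 semitones. A perfect fourth is 5, so 7 makes it doubly augmented.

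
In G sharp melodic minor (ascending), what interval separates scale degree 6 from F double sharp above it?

major second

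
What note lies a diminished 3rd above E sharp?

G

A third above E lands on the letter G.
A diminished third spans 2 semitones, so E# moves to pitch class 7. On the letter G that is G.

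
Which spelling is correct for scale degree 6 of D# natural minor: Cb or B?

B

Each scale degree takes a distinct letter name. Degree 6 of a scale on D must use the letter B.
B and Cb are enharmonically the same pitch, but only B uses the letter B, so it is the correct spelling here.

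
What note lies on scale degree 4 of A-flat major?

Db

The Ab major scale runs Ab Bb C Db Eb F G.
Degree 4 is Db.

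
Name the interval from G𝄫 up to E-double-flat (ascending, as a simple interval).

The letter names run G→E, a span of 5 letter steps, so the interval is some kind of sixth.
Gbb to Ebb is 9 semitones. A major sixth is 9, so 9 makes it major.

major sixth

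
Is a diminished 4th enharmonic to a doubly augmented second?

Yes

A diminished fourth spans 4 semitones; a doubly augmented second spans 4.
They are enharmonically equivalent.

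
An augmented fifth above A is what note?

E#

A up a perfect fifth is E, so the target letter is E.
From A, an augmented fifth is 8 semitones up: E#.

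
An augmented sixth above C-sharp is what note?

C up a major sixth is A, so the target letter is A.
From C#, an augmented sixth is 10 semitones up: A##.

A##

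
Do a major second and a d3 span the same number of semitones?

A major second spans 2 semitones; a diminished third spans 2.
They are enharmonically equivalent.

Yes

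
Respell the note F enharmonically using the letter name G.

F is pitch class 5. The letter G alone is pitch class 7.
To reach pitch class 5 from G requires an offset of -2 semitones, i.e. double flat: Gbb.

Gbb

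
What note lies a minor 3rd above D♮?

F

D up a major third is F#, so the target letter is F.
From D, a minor third is 3 semitones up: F.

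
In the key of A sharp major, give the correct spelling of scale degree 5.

E#

The A# major scale runs A# B# C## D# E# F## G##.
Degree 5 is E#.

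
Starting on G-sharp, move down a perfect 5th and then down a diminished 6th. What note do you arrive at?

E##

A perfect fifth down from G# is C# (letter C, 7 semitones down).
A diminished sixth down from C# is E## (letter E, 7 semitones down).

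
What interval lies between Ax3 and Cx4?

minor third

Counting letters A–B–C gives a third.
A##→C## = 3 semitones, 1 narrower than the major third (4), so minor.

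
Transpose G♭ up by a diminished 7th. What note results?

G up a major seventh is F#, so the target letter is F.
From Gb, a diminished seventh is 9 semitones up: Fbb.

Fbb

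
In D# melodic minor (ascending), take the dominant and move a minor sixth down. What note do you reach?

The dominant of D# melodic minor (ascending) is A#.
A minor sixth (8 semitones) below A# lands on the letter C, giving C##.

C##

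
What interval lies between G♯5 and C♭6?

doubly diminished fourth

The letter names run G→C, a span of 3 letter steps, so the interval is some kind of fourth.
G# to Cb is 3 semitones. A perfect fourth is 5, so 3 makes it doubly diminished.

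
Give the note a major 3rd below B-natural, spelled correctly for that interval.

G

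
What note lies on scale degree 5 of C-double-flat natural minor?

Gbb

Degree 5 takes the letter 4 steps above C, which is G.
In natural minor, degree 5 sits 7 semitones above the tonic. Cbb + 7 semitones is pitch class 5, spelled on G as Gbb.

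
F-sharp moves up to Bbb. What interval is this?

The letter names run F→B, a span of 3 letter steps, so the interval is some kind of fourth.
F# to Bbb is 3 semitones. A perfect fourth is 5, so 3 makes it doubly diminished.

doubly diminished fourth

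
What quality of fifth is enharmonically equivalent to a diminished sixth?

perfect

A diminished sixth spans 7 semitones.
A fifth spanning 7 semitones is perfect (the perfect fifth is 7).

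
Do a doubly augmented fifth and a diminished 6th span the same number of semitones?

A doubly augmented fifth spans 9 semitones; a diminished sixth spans 7.
The spans differ, so they are not enharmonic equivalents.

No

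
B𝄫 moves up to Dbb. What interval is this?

minor third

The letter names run B→D, a span of 2 letter steps, so the interval is some kind of third.
Bbb to Dbb is 3 semitones. A major third is 4, so 3 makes it minor.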